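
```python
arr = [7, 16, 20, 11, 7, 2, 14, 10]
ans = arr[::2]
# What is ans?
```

arr has length 8. The slice arr[::2] selects indices [0, 2, 4, 6] (0->7, 2->20, 4->7, 6->14), giving [7, 20, 7, 14].

[7, 20, 7, 14]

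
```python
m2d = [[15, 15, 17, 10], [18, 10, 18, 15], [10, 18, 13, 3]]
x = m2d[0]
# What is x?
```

m2d has 3 rows. Row 0 is [15, 15, 17, 10].

[15, 15, 17, 10]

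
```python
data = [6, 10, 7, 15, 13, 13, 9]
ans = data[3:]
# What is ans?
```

data has length 7. The slice data[3:] selects indices [3, 4, 5, 6] (3->15, 4->13, 5->13, 6->9), giving [15, 13, 13, 9].

[15, 13, 13, 9]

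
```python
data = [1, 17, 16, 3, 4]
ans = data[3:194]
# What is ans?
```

data has length 5. The slice data[3:194] selects indices [3, 4] (3->3, 4->4), giving [3, 4].

[3, 4]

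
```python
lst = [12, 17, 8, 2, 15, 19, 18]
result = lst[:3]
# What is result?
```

lst has length 7. The slice lst[:3] selects indices [0, 1, 2] (0->12, 1->17, 2->8), giving [12, 17, 8].

[12, 17, 8]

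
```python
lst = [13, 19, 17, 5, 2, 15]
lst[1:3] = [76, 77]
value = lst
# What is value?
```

lst starts as [13, 19, 17, 5, 2, 15] (length 6). The slice lst[1:3] covers indices [1, 2] with values [19, 17]. Replacing that slice with [76, 77] (same length) produces [13, 76, 77, 5, 2, 15].

[13, 76, 77, 5, 2, 15]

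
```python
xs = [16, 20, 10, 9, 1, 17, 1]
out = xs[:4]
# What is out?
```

xs has length 7. The slice xs[:4] selects indices [0, 1, 2, 3] (0->16, 1->20, 2->10, 3->9), giving [16, 20, 10, 9].

[16, 20, 10, 9]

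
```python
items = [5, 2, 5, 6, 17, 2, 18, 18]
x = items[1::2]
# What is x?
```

items has length 8. The slice items[1::2] selects indices [1, 3, 5, 7] (1->2, 3->6, 5->2, 7->18), giving [2, 6, 2, 18].

[2, 6, 2, 18]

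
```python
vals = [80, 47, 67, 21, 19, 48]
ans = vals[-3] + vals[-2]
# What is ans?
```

vals has length 6. Negative index -3 maps to positive index 6 + (-3) = 3. vals[3] = 21.
vals has length 6. Negative index -2 maps to positive index 6 + (-2) = 4. vals[4] = 19.
Sum: 21 + 19 = 40.

40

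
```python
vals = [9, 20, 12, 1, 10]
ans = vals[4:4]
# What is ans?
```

vals has length 5. The slice vals[4:4] resolves to an empty index range, so the result is [].

[]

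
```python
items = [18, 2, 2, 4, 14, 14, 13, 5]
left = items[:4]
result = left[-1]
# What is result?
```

items has length 8. The slice items[:4] selects indices [0, 1, 2, 3] (0->18, 1->2, 2->2, 3->4), giving [18, 2, 2, 4]. So left = [18, 2, 2, 4]. Then left[-1] = 4.

4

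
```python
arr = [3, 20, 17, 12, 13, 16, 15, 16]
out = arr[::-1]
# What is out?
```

arr has length 8. The slice arr[::-1] selects indices [7, 6, 5, 4, 3, 2, 1, 0] (7->16, 6->15, 5->16, 4->13, 3->12, 2->17, 1->20, 0->3), giving [16, 15, 16, 13, 12, 17, 20, 3].

[16, 15, 16, 13, 12, 17, 20, 3]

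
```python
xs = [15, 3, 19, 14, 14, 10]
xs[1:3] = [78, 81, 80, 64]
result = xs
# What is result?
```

xs starts as [15, 3, 19, 14, 14, 10] (length 6). The slice xs[1:3] covers indices [1, 2] with values [3, 19]. Replacing that slice with [78, 81, 80, 64] (different length) produces [15, 78, 81, 80, 64, 14, 14, 10].

[15, 78, 81, 80, 64, 14, 14, 10]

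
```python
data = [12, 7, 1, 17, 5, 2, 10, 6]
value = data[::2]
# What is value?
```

data has length 8. The slice data[::2] selects indices [0, 2, 4, 6] (0->12, 2->1, 4->5, 6->10), giving [12, 1, 5, 10].

[12, 1, 5, 10]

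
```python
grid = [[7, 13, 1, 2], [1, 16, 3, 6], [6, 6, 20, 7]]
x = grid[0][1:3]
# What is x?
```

grid[0] = [7, 13, 1, 2]. grid[0] has length 4. The slice grid[0][1:3] selects indices [1, 2] (1->13, 2->1), giving [13, 1].

[13, 1]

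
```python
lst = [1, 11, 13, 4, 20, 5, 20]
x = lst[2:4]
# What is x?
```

lst has length 7. The slice lst[2:4] selects indices [2, 3] (2->13, 3->4), giving [13, 4].

[13, 4]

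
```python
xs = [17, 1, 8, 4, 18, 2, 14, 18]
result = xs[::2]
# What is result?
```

xs has length 8. The slice xs[::2] selects indices [0, 2, 4, 6] (0->17, 2->8, 4->18, 6->14), giving [17, 8, 18, 14].

[17, 8, 18, 14]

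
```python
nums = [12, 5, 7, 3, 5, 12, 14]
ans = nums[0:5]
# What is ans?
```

nums has length 7. The slice nums[0:5] selects indices [0, 1, 2, 3, 4] (0->12, 1->5, 2->7, 3->3, 4->5), giving [12, 5, 7, 3, 5].

[12, 5, 7, 3, 5]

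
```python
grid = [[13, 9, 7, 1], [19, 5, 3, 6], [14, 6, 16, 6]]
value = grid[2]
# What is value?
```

grid has 3 rows. Row 2 is [14, 6, 16, 6].

[14, 6, 16, 6]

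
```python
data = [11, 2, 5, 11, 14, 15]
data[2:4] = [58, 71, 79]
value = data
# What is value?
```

data starts as [11, 2, 5, 11, 14, 15] (length 6). The slice data[2:4] covers indices [2, 3] with values [5, 11]. Replacing that slice with [58, 71, 79] (different length) produces [11, 2, 58, 71, 79, 14, 15].

[11, 2, 58, 71, 79, 14, 15]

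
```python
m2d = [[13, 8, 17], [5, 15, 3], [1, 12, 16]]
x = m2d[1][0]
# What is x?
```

m2d[1] = [5, 15, 3]. Taking column 0 of that row yields 5.

5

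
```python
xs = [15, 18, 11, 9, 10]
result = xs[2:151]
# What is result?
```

xs has length 5. The slice xs[2:151] selects indices [2, 3, 4] (2->11, 3->9, 4->10), giving [11, 9, 10].

[11, 9, 10]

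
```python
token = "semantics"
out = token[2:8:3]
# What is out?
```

token has length 9. The slice token[2:8:3] selects indices [2, 5] (2->'m', 5->'t'), giving 'mt'.

'mt'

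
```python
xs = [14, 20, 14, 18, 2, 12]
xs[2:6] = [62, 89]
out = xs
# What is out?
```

xs starts as [14, 20, 14, 18, 2, 12] (length 6). The slice xs[2:6] covers indices [2, 3, 4, 5] with values [14, 18, 2, 12]. Replacing that slice with [62, 89] (different length) produces [14, 20, 62, 89].

[14, 20, 62, 89]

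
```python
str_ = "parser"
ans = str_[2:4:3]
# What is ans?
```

str_ has length 6. The slice str_[2:4:3] selects indices [2] (2->'r'), giving 'r'.

'r'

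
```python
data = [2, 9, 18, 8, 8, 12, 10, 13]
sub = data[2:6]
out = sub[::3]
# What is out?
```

data has length 8. The slice data[2:6] selects indices [2, 3, 4, 5] (2->18, 3->8, 4->8, 5->12), giving [18, 8, 8, 12]. So sub = [18, 8, 8, 12]. sub has length 4. The slice sub[::3] selects indices [0, 3] (0->18, 3->12), giving [18, 12].

[18, 12]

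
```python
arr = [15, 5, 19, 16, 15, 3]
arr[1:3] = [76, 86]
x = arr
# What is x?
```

arr starts as [15, 5, 19, 16, 15, 3] (length 6). The slice arr[1:3] covers indices [1, 2] with values [5, 19]. Replacing that slice with [76, 86] (same length) produces [15, 76, 86, 16, 15, 3].

[15, 76, 86, 16, 15, 3]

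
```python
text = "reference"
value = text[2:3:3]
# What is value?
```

text has length 9. The slice text[2:3:3] selects indices [2] (2->'f'), giving 'f'.

'f'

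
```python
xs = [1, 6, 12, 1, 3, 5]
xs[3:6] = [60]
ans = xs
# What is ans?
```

xs starts as [1, 6, 12, 1, 3, 5] (length 6). The slice xs[3:6] covers indices [3, 4, 5] with values [1, 3, 5]. Replacing that slice with [60] (different length) produces [1, 6, 12, 60].

[1, 6, 12, 60]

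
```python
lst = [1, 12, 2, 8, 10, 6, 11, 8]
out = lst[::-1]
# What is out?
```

lst has length 8. The slice lst[::-1] selects indices [7, 6, 5, 4, 3, 2, 1, 0] (7->8, 6->11, 5->6, 4->10, 3->8, 2->2, 1->12, 0->1), giving [8, 11, 6, 10, 8, 2, 12, 1].

[8, 11, 6, 10, 8, 2, 12, 1]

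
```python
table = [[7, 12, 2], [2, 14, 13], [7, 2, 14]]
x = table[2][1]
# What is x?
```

table[2] = [7, 2, 14]. Taking column 1 of that row yields 2.

2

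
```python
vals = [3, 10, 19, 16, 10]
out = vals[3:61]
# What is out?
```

vals has length 5. The slice vals[3:61] selects indices [3, 4] (3->16, 4->10), giving [16, 10].

[16, 10]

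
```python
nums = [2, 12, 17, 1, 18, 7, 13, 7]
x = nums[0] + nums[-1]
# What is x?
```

nums has length 8. nums[0] = 2.
nums has length 8. Negative index -1 maps to positive index 8 + (-1) = 7. nums[7] = 7.
Sum: 2 + 7 = 9.

9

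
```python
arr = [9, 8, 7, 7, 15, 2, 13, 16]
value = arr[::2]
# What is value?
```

arr has length 8. The slice arr[::2] selects indices [0, 2, 4, 6] (0->9, 2->7, 4->15, 6->13), giving [9, 7, 15, 13].

[9, 7, 15, 13]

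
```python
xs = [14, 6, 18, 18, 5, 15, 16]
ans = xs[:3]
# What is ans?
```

xs has length 7. The slice xs[:3] selects indices [0, 1, 2] (0->14, 1->6, 2->18), giving [14, 6, 18].

[14, 6, 18]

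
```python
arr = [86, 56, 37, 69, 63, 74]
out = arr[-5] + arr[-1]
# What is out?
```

arr has length 6. Negative index -5 maps to positive index 6 + (-5) = 1. arr[1] = 56.
arr has length 6. Negative index -1 maps to positive index 6 + (-1) = 5. arr[5] = 74.
Sum: 56 + 74 = 130.

130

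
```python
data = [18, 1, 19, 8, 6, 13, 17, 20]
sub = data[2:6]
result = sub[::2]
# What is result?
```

data has length 8. The slice data[2:6] selects indices [2, 3, 4, 5] (2->19, 3->8, 4->6, 5->13), giving [19, 8, 6, 13]. So sub = [19, 8, 6, 13]. sub has length 4. The slice sub[::2] selects indices [0, 2] (0->19, 2->6), giving [19, 6].

[19, 6]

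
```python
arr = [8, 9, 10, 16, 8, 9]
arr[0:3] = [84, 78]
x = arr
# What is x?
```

arr starts as [8, 9, 10, 16, 8, 9] (length 6). The slice arr[0:3] covers indices [0, 1, 2] with values [8, 9, 10]. Replacing that slice with [84, 78] (different length) produces [84, 78, 16, 8, 9].

[84, 78, 16, 8, 9]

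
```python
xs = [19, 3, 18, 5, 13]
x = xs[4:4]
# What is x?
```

xs has length 5. The slice xs[4:4] resolves to an empty index range, so the result is [].

[]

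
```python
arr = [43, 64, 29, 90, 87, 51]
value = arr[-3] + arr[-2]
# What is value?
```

arr has length 6. Negative index -3 maps to positive index 6 + (-3) = 3. arr[3] = 90.
arr has length 6. Negative index -2 maps to positive index 6 + (-2) = 4. arr[4] = 87.
Sum: 90 + 87 = 177.

177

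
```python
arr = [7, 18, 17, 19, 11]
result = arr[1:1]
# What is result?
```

arr has length 5. The slice arr[1:1] resolves to an empty index range, so the result is [].

[]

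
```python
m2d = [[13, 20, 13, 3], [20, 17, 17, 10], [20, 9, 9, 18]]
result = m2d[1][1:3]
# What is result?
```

m2d[1] = [20, 17, 17, 10]. m2d[1] has length 4. The slice m2d[1][1:3] selects indices [1, 2] (1->17, 2->17), giving [17, 17].

[17, 17]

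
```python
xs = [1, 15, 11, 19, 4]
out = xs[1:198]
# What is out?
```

xs has length 5. The slice xs[1:198] selects indices [1, 2, 3, 4] (1->15, 2->11, 3->19, 4->4), giving [15, 11, 19, 4].

[15, 11, 19, 4]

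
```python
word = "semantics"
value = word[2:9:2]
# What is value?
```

word has length 9. The slice word[2:9:2] selects indices [2, 4, 6, 8] (2->'m', 4->'n', 6->'i', 8->'s'), giving 'mnis'.

'mnis'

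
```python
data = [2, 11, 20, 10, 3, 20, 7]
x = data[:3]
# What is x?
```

data has length 7. The slice data[:3] selects indices [0, 1, 2] (0->2, 1->11, 2->20), giving [2, 11, 20].

[2, 11, 20]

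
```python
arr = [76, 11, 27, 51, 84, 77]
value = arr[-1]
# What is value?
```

arr has length 6. Negative index -1 maps to positive index 6 + (-1) = 5. arr[5] = 77.

77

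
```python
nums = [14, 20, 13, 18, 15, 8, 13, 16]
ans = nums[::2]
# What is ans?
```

nums has length 8. The slice nums[::2] selects indices [0, 2, 4, 6] (0->14, 2->13, 4->15, 6->13), giving [14, 13, 15, 13].

[14, 13, 15, 13]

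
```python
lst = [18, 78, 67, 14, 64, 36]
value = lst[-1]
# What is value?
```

lst has length 6. Negative index -1 maps to positive index 6 + (-1) = 5. lst[5] = 36.

36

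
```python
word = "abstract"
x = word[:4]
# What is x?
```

word has length 8. The slice word[:4] selects indices [0, 1, 2, 3] (0->'a', 1->'b', 2->'s', 3->'t'), giving 'abst'.

'abst'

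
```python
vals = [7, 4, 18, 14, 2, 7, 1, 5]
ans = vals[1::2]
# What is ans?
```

vals has length 8. The slice vals[1::2] selects indices [1, 3, 5, 7] (1->4, 3->14, 5->7, 7->5), giving [4, 14, 7, 5].

[4, 14, 7, 5]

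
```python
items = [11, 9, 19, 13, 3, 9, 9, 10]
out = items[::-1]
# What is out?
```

items has length 8. The slice items[::-1] selects indices [7, 6, 5, 4, 3, 2, 1, 0] (7->10, 6->9, 5->9, 4->3, 3->13, 2->19, 1->9, 0->11), giving [10, 9, 9, 3, 13, 19, 9, 11].

[10, 9, 9, 3, 13, 19, 9, 11]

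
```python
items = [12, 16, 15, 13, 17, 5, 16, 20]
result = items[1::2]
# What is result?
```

items has length 8. The slice items[1::2] selects indices [1, 3, 5, 7] (1->16, 3->13, 5->5, 7->20), giving [16, 13, 5, 20].

[16, 13, 5, 20]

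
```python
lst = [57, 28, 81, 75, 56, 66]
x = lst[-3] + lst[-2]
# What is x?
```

lst has length 6. Negative index -3 maps to positive index 6 + (-3) = 3. lst[3] = 75.
lst has length 6. Negative index -2 maps to positive index 6 + (-2) = 4. lst[4] = 56.
Sum: 75 + 56 = 131.

131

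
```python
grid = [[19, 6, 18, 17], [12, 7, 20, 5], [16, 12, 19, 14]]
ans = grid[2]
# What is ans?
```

grid has 3 rows. Row 2 is [16, 12, 19, 14].

[16, 12, 19, 14]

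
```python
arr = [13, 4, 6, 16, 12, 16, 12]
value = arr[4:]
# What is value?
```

arr has length 7. The slice arr[4:] selects indices [4, 5, 6] (4->12, 5->16, 6->12), giving [12, 16, 12].

[12, 16, 12]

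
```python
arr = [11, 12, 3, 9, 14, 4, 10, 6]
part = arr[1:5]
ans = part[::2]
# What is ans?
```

arr has length 8. The slice arr[1:5] selects indices [1, 2, 3, 4] (1->12, 2->3, 3->9, 4->14), giving [12, 3, 9, 14]. So part = [12, 3, 9, 14]. part has length 4. The slice part[::2] selects indices [0, 2] (0->12, 2->9), giving [12, 9].

[12, 9]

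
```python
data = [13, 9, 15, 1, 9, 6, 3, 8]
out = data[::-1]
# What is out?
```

data has length 8. The slice data[::-1] selects indices [7, 6, 5, 4, 3, 2, 1, 0] (7->8, 6->3, 5->6, 4->9, 3->1, 2->15, 1->9, 0->13), giving [8, 3, 6, 9, 1, 15, 9, 13].

[8, 3, 6, 9, 1, 15, 9, 13]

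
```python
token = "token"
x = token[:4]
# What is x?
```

token has length 5. The slice token[:4] selects indices [0, 1, 2, 3] (0->'t', 1->'o', 2->'k', 3->'e'), giving 'toke'.

'toke'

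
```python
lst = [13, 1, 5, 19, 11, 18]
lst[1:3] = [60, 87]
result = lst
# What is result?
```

lst starts as [13, 1, 5, 19, 11, 18] (length 6). The slice lst[1:3] covers indices [1, 2] with values [1, 5]. Replacing that slice with [60, 87] (same length) produces [13, 60, 87, 19, 11, 18].

[13, 60, 87, 19, 11, 18]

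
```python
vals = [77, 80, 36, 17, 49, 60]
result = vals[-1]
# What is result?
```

vals has length 6. Negative index -1 maps to positive index 6 + (-1) = 5. vals[5] = 60.

60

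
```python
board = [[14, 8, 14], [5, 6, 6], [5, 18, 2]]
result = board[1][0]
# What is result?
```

board[1] = [5, 6, 6]. Taking column 0 of that row yields 5.

5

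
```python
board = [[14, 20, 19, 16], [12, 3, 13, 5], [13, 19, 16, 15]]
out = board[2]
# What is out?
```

board has 3 rows. Row 2 is [13, 19, 16, 15].

[13, 19, 16, 15]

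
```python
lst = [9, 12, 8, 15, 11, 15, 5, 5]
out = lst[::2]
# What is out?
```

lst has length 8. The slice lst[::2] selects indices [0, 2, 4, 6] (0->9, 2->8, 4->11, 6->5), giving [9, 8, 11, 5].

[9, 8, 11, 5]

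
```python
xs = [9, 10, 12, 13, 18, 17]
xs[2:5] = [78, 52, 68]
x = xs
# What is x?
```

xs starts as [9, 10, 12, 13, 18, 17] (length 6). The slice xs[2:5] covers indices [2, 3, 4] with values [12, 13, 18]. Replacing that slice with [78, 52, 68] (same length) produces [9, 10, 78, 52, 68, 17].

[9, 10, 78, 52, 68, 17]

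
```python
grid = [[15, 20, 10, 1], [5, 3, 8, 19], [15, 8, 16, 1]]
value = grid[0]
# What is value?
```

grid has 3 rows. Row 0 is [15, 20, 10, 1].

[15, 20, 10, 1]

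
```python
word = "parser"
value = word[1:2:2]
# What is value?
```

word has length 6. The slice word[1:2:2] selects indices [1] (1->'a'), giving 'a'.

'a'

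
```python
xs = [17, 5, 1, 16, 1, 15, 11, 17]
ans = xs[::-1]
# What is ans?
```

xs has length 8. The slice xs[::-1] selects indices [7, 6, 5, 4, 3, 2, 1, 0] (7->17, 6->11, 5->15, 4->1, 3->16, 2->1, 1->5, 0->17), giving [17, 11, 15, 1, 16, 1, 5, 17].

[17, 11, 15, 1, 16, 1, 5, 17]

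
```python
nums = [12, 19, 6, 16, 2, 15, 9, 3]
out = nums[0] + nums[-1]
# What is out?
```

nums has length 8. nums[0] = 12.
nums has length 8. Negative index -1 maps to positive index 8 + (-1) = 7. nums[7] = 3.
Sum: 12 + 3 = 15.

15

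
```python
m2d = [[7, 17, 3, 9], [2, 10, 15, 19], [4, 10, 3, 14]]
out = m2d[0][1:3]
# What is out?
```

m2d[0] = [7, 17, 3, 9]. m2d[0] has length 4. The slice m2d[0][1:3] selects indices [1, 2] (1->17, 2->3), giving [17, 3].

[17, 3]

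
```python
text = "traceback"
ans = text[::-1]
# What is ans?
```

text has length 9. The slice text[::-1] selects indices [8, 7, 6, 5, 4, 3, 2, 1, 0] (8->'k', 7->'c', 6->'a', 5->'b', 4->'e', 3->'c', 2->'a', 1->'r', 0->'t'), giving 'kcabecart'.

'kcabecart'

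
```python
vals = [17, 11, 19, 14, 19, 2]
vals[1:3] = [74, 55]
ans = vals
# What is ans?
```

vals starts as [17, 11, 19, 14, 19, 2] (length 6). The slice vals[1:3] covers indices [1, 2] with values [11, 19]. Replacing that slice with [74, 55] (same length) produces [17, 74, 55, 14, 19, 2].

[17, 74, 55, 14, 19, 2]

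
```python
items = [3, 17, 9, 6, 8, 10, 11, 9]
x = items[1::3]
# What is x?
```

items has length 8. The slice items[1::3] selects indices [1, 4, 7] (1->17, 4->8, 7->9), giving [17, 8, 9].

[17, 8, 9]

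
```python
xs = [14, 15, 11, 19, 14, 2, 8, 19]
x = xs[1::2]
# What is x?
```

xs has length 8. The slice xs[1::2] selects indices [1, 3, 5, 7] (1->15, 3->19, 5->2, 7->19), giving [15, 19, 2, 19].

[15, 19, 2, 19]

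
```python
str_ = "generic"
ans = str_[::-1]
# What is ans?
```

str_ has length 7. The slice str_[::-1] selects indices [6, 5, 4, 3, 2, 1, 0] (6->'c', 5->'i', 4->'r', 3->'e', 2->'n', 1->'e', 0->'g'), giving 'cireneg'.

'cireneg'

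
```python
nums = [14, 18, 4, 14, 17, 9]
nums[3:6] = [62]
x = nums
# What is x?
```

nums starts as [14, 18, 4, 14, 17, 9] (length 6). The slice nums[3:6] covers indices [3, 4, 5] with values [14, 17, 9]. Replacing that slice with [62] (different length) produces [14, 18, 4, 62].

[14, 18, 4, 62]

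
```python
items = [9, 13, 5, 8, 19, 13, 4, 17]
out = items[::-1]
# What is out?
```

items has length 8. The slice items[::-1] selects indices [7, 6, 5, 4, 3, 2, 1, 0] (7->17, 6->4, 5->13, 4->19, 3->8, 2->5, 1->13, 0->9), giving [17, 4, 13, 19, 8, 5, 13, 9].

[17, 4, 13, 19, 8, 5, 13, 9]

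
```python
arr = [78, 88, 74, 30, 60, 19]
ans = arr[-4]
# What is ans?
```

arr has length 6. Negative index -4 maps to positive index 6 + (-4) = 2. arr[2] = 74.

74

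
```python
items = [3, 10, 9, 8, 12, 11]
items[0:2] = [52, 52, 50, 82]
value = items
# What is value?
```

items starts as [3, 10, 9, 8, 12, 11] (length 6). The slice items[0:2] covers indices [0, 1] with values [3, 10]. Replacing that slice with [52, 52, 50, 82] (different length) produces [52, 52, 50, 82, 9, 8, 12, 11].

[52, 52, 50, 82, 9, 8, 12, 11]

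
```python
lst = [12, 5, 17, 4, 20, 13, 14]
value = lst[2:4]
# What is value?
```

lst has length 7. The slice lst[2:4] selects indices [2, 3] (2->17, 3->4), giving [17, 4].

[17, 4]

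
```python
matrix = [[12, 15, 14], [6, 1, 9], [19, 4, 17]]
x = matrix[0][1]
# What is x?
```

matrix[0] = [12, 15, 14]. Taking column 1 of that row yields 15.

15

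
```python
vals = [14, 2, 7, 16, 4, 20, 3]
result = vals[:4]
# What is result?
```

vals has length 7. The slice vals[:4] selects indices [0, 1, 2, 3] (0->14, 1->2, 2->7, 3->16), giving [14, 2, 7, 16].

[14, 2, 7, 16]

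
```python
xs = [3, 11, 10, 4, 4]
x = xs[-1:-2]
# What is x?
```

xs has length 5. The slice xs[-1:-2] resolves to an empty index range, so the result is [].

[]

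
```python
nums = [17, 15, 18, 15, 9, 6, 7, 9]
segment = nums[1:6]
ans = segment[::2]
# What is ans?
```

nums has length 8. The slice nums[1:6] selects indices [1, 2, 3, 4, 5] (1->15, 2->18, 3->15, 4->9, 5->6), giving [15, 18, 15, 9, 6]. So segment = [15, 18, 15, 9, 6]. segment has length 5. The slice segment[::2] selects indices [0, 2, 4] (0->15, 2->15, 4->6), giving [15, 15, 6].

[15, 15, 6]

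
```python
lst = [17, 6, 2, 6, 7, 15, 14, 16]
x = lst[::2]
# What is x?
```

lst has length 8. The slice lst[::2] selects indices [0, 2, 4, 6] (0->17, 2->2, 4->7, 6->14), giving [17, 2, 7, 14].

[17, 2, 7, 14]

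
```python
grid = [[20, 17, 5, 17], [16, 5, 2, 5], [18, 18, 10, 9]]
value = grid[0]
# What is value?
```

grid has 3 rows. Row 0 is [20, 17, 5, 17].

[20, 17, 5, 17]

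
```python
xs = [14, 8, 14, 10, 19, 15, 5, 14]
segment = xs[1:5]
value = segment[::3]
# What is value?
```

xs has length 8. The slice xs[1:5] selects indices [1, 2, 3, 4] (1->8, 2->14, 3->10, 4->19), giving [8, 14, 10, 19]. So segment = [8, 14, 10, 19]. segment has length 4. The slice segment[::3] selects indices [0, 3] (0->8, 3->19), giving [8, 19].

[8, 19]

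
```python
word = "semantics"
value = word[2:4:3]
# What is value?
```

word has length 9. The slice word[2:4:3] selects indices [2] (2->'m'), giving 'm'.

'm'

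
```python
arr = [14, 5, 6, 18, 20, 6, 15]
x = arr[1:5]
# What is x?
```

arr has length 7. The slice arr[1:5] selects indices [1, 2, 3, 4] (1->5, 2->6, 3->18, 4->20), giving [5, 6, 18, 20].

[5, 6, 18, 20]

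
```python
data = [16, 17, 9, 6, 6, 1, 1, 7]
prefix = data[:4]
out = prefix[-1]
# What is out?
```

data has length 8. The slice data[:4] selects indices [0, 1, 2, 3] (0->16, 1->17, 2->9, 3->6), giving [16, 17, 9, 6]. So prefix = [16, 17, 9, 6]. Then prefix[-1] = 6.

6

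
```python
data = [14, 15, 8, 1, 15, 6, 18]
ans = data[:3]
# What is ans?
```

data has length 7. The slice data[:3] selects indices [0, 1, 2] (0->14, 1->15, 2->8), giving [14, 15, 8].

[14, 15, 8]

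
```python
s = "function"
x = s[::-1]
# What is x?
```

s has length 8. The slice s[::-1] selects indices [7, 6, 5, 4, 3, 2, 1, 0] (7->'n', 6->'o', 5->'i', 4->'t', 3->'c', 2->'n', 1->'u', 0->'f'), giving 'noitcnuf'.

'noitcnuf'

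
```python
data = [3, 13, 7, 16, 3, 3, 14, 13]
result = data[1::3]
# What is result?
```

data has length 8. The slice data[1::3] selects indices [1, 4, 7] (1->13, 4->3, 7->13), giving [13, 3, 13].

[13, 3, 13]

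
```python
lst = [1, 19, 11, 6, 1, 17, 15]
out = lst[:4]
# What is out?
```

lst has length 7. The slice lst[:4] selects indices [0, 1, 2, 3] (0->1, 1->19, 2->11, 3->6), giving [1, 19, 11, 6].

[1, 19, 11, 6]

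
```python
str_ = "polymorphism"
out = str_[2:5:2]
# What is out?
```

str_ has length 12. The slice str_[2:5:2] selects indices [2, 4] (2->'l', 4->'m'), giving 'lm'.

'lm'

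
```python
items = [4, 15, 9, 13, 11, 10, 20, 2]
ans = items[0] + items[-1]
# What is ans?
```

items has length 8. items[0] = 4.
items has length 8. Negative index -1 maps to positive index 8 + (-1) = 7. items[7] = 2.
Sum: 4 + 2 = 6.

6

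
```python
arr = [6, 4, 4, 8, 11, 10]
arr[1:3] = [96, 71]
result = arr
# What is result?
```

arr starts as [6, 4, 4, 8, 11, 10] (length 6). The slice arr[1:3] covers indices [1, 2] with values [4, 4]. Replacing that slice with [96, 71] (same length) produces [6, 96, 71, 8, 11, 10].

[6, 96, 71, 8, 11, 10]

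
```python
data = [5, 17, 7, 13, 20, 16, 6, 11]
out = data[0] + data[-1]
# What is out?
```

data has length 8. data[0] = 5.
data has length 8. Negative index -1 maps to positive index 8 + (-1) = 7. data[7] = 11.
Sum: 5 + 11 = 16.

16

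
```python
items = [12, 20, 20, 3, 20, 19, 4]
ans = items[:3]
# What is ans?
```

items has length 7. The slice items[:3] selects indices [0, 1, 2] (0->12, 1->20, 2->20), giving [12, 20, 20].

[12, 20, 20]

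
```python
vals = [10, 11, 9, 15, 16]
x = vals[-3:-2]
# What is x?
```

vals has length 5. The slice vals[-3:-2] selects indices [2] (2->9), giving [9].

[9]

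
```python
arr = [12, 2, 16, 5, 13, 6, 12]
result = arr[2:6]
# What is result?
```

arr has length 7. The slice arr[2:6] selects indices [2, 3, 4, 5] (2->16, 3->5, 4->13, 5->6), giving [16, 5, 13, 6].

[16, 5, 13, 6]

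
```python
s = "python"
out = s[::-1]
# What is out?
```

s has length 6. The slice s[::-1] selects indices [5, 4, 3, 2, 1, 0] (5->'n', 4->'o', 3->'h', 2->'t', 1->'y', 0->'p'), giving 'nohtyp'.

'nohtyp'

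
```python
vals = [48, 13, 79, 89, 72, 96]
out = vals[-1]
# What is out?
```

vals has length 6. Negative index -1 maps to positive index 6 + (-1) = 5. vals[5] = 96.

96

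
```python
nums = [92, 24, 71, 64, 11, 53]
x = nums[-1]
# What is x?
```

nums has length 6. Negative index -1 maps to positive index 6 + (-1) = 5. nums[5] = 53.

53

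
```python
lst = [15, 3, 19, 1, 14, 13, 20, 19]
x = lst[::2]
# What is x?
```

lst has length 8. The slice lst[::2] selects indices [0, 2, 4, 6] (0->15, 2->19, 4->14, 6->20), giving [15, 19, 14, 20].

[15, 19, 14, 20]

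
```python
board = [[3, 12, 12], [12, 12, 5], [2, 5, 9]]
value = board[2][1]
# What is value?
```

board[2] = [2, 5, 9]. Taking column 1 of that row yields 5.

5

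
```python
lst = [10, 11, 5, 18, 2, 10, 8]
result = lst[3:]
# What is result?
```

lst has length 7. The slice lst[3:] selects indices [3, 4, 5, 6] (3->18, 4->2, 5->10, 6->8), giving [18, 2, 10, 8].

[18, 2, 10, 8]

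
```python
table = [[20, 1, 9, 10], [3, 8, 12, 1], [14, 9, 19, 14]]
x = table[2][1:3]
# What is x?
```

table[2] = [14, 9, 19, 14]. table[2] has length 4. The slice table[2][1:3] selects indices [1, 2] (1->9, 2->19), giving [9, 19].

[9, 19]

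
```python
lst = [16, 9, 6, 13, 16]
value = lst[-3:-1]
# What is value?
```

lst has length 5. The slice lst[-3:-1] selects indices [2, 3] (2->6, 3->13), giving [6, 13].

[6, 13]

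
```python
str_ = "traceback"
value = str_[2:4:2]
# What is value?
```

str_ has length 9. The slice str_[2:4:2] selects indices [2] (2->'a'), giving 'a'.

'a'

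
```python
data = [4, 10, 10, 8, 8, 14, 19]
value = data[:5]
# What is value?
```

data has length 7. The slice data[:5] selects indices [0, 1, 2, 3, 4] (0->4, 1->10, 2->10, 3->8, 4->8), giving [4, 10, 10, 8, 8].

[4, 10, 10, 8, 8]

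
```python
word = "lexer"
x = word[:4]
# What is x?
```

word has length 5. The slice word[:4] selects indices [0, 1, 2, 3] (0->'l', 1->'e', 2->'x', 3->'e'), giving 'lexe'.

'lexe'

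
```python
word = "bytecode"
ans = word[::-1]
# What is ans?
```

word has length 8. The slice word[::-1] selects indices [7, 6, 5, 4, 3, 2, 1, 0] (7->'e', 6->'d', 5->'o', 4->'c', 3->'e', 2->'t', 1->'y', 0->'b'), giving 'edocetyb'.

'edocetyb'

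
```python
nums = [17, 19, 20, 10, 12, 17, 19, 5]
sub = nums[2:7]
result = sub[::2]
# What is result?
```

nums has length 8. The slice nums[2:7] selects indices [2, 3, 4, 5, 6] (2->20, 3->10, 4->12, 5->17, 6->19), giving [20, 10, 12, 17, 19]. So sub = [20, 10, 12, 17, 19]. sub has length 5. The slice sub[::2] selects indices [0, 2, 4] (0->20, 2->12, 4->19), giving [20, 12, 19].

[20, 12, 19]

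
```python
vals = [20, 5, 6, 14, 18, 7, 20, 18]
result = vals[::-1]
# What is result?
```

vals has length 8. The slice vals[::-1] selects indices [7, 6, 5, 4, 3, 2, 1, 0] (7->18, 6->20, 5->7, 4->18, 3->14, 2->6, 1->5, 0->20), giving [18, 20, 7, 18, 14, 6, 5, 20].

[18, 20, 7, 18, 14, 6, 5, 20]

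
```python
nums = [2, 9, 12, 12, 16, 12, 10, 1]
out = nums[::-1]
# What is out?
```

nums has length 8. The slice nums[::-1] selects indices [7, 6, 5, 4, 3, 2, 1, 0] (7->1, 6->10, 5->12, 4->16, 3->12, 2->12, 1->9, 0->2), giving [1, 10, 12, 16, 12, 12, 9, 2].

[1, 10, 12, 16, 12, 12, 9, 2]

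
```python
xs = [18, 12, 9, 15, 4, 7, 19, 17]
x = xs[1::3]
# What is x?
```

xs has length 8. The slice xs[1::3] selects indices [1, 4, 7] (1->12, 4->4, 7->17), giving [12, 4, 17].

[12, 4, 17]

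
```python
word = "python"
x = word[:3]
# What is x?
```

word has length 6. The slice word[:3] selects indices [0, 1, 2] (0->'p', 1->'y', 2->'t'), giving 'pyt'.

'pyt'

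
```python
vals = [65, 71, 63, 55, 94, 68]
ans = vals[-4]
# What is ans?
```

vals has length 6. Negative index -4 maps to positive index 6 + (-4) = 2. vals[2] = 63.

63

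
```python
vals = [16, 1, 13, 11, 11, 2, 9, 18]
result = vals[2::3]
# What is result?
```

vals has length 8. The slice vals[2::3] selects indices [2, 5] (2->13, 5->2), giving [13, 2].

[13, 2]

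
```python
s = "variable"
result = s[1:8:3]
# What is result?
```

s has length 8. The slice s[1:8:3] selects indices [1, 4, 7] (1->'a', 4->'a', 7->'e'), giving 'aae'.

'aae'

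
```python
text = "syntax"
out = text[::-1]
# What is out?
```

text has length 6. The slice text[::-1] selects indices [5, 4, 3, 2, 1, 0] (5->'x', 4->'a', 3->'t', 2->'n', 1->'y', 0->'s'), giving 'xatnys'.

'xatnys'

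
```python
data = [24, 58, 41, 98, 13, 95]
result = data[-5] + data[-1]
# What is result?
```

data has length 6. Negative index -5 maps to positive index 6 + (-5) = 1. data[1] = 58.
data has length 6. Negative index -1 maps to positive index 6 + (-1) = 5. data[5] = 95.
Sum: 58 + 95 = 153.

153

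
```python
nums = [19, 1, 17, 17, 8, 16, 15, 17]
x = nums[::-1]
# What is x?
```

nums has length 8. The slice nums[::-1] selects indices [7, 6, 5, 4, 3, 2, 1, 0] (7->17, 6->15, 5->16, 4->8, 3->17, 2->17, 1->1, 0->19), giving [17, 15, 16, 8, 17, 17, 1, 19].

[17, 15, 16, 8, 17, 17, 1, 19]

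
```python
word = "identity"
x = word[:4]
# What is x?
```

word has length 8. The slice word[:4] selects indices [0, 1, 2, 3] (0->'i', 1->'d', 2->'e', 3->'n'), giving 'iden'.

'iden'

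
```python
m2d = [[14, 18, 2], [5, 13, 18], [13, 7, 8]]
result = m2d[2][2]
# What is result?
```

m2d[2] = [13, 7, 8]. Taking column 2 of that row yields 8.

8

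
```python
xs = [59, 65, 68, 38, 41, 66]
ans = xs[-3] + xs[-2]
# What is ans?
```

xs has length 6. Negative index -3 maps to positive index 6 + (-3) = 3. xs[3] = 38.
xs has length 6. Negative index -2 maps to positive index 6 + (-2) = 4. xs[4] = 41.
Sum: 38 + 41 = 79.

79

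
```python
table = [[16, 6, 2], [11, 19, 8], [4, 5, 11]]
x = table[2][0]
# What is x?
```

table[2] = [4, 5, 11]. Taking column 0 of that row yields 4.

4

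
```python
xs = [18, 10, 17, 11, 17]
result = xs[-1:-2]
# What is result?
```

xs has length 5. The slice xs[-1:-2] resolves to an empty index range, so the result is [].

[]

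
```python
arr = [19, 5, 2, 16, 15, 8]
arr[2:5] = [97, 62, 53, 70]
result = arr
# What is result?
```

arr starts as [19, 5, 2, 16, 15, 8] (length 6). The slice arr[2:5] covers indices [2, 3, 4] with values [2, 16, 15]. Replacing that slice with [97, 62, 53, 70] (different length) produces [19, 5, 97, 62, 53, 70, 8].

[19, 5, 97, 62, 53, 70, 8]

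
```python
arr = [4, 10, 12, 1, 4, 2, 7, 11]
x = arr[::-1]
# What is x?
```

arr has length 8. The slice arr[::-1] selects indices [7, 6, 5, 4, 3, 2, 1, 0] (7->11, 6->7, 5->2, 4->4, 3->1, 2->12, 1->10, 0->4), giving [11, 7, 2, 4, 1, 12, 10, 4].

[11, 7, 2, 4, 1, 12, 10, 4]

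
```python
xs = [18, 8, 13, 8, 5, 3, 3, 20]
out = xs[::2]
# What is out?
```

xs has length 8. The slice xs[::2] selects indices [0, 2, 4, 6] (0->18, 2->13, 4->5, 6->3), giving [18, 13, 5, 3].

[18, 13, 5, 3]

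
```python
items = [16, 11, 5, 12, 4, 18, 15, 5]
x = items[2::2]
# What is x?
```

items has length 8. The slice items[2::2] selects indices [2, 4, 6] (2->5, 4->4, 6->15), giving [5, 4, 15].

[5, 4, 15]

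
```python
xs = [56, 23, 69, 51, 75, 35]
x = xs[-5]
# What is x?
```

xs has length 6. Negative index -5 maps to positive index 6 + (-5) = 1. xs[1] = 23.

23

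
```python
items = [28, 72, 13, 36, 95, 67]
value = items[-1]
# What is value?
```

items has length 6. Negative index -1 maps to positive index 6 + (-1) = 5. items[5] = 67.

67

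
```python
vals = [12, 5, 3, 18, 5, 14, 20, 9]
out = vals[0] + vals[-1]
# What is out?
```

vals has length 8. vals[0] = 12.
vals has length 8. Negative index -1 maps to positive index 8 + (-1) = 7. vals[7] = 9.
Sum: 12 + 9 = 21.

21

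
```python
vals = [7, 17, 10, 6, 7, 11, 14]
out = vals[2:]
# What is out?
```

vals has length 7. The slice vals[2:] selects indices [2, 3, 4, 5, 6] (2->10, 3->6, 4->7, 5->11, 6->14), giving [10, 6, 7, 11, 14].

[10, 6, 7, 11, 14]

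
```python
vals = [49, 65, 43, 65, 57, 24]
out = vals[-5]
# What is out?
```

vals has length 6. Negative index -5 maps to positive index 6 + (-5) = 1. vals[1] = 65.

65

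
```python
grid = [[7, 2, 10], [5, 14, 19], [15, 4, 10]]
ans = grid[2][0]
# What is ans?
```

grid[2] = [15, 4, 10]. Taking column 0 of that row yields 15.

15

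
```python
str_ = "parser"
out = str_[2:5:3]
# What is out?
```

str_ has length 6. The slice str_[2:5:3] selects indices [2] (2->'r'), giving 'r'.

'r'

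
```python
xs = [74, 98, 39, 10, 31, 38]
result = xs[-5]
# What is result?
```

xs has length 6. Negative index -5 maps to positive index 6 + (-5) = 1. xs[1] = 98.

98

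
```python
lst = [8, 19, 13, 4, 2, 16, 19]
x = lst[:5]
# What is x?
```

lst has length 7. The slice lst[:5] selects indices [0, 1, 2, 3, 4] (0->8, 1->19, 2->13, 3->4, 4->2), giving [8, 19, 13, 4, 2].

[8, 19, 13, 4, 2]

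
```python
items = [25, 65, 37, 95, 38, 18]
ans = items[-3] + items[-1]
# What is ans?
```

items has length 6. Negative index -3 maps to positive index 6 + (-3) = 3. items[3] = 95.
items has length 6. Negative index -1 maps to positive index 6 + (-1) = 5. items[5] = 18.
Sum: 95 + 18 = 113.

113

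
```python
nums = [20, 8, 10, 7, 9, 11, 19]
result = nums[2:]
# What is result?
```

nums has length 7. The slice nums[2:] selects indices [2, 3, 4, 5, 6] (2->10, 3->7, 4->9, 5->11, 6->19), giving [10, 7, 9, 11, 19].

[10, 7, 9, 11, 19]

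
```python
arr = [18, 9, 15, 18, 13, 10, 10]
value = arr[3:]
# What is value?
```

arr has length 7. The slice arr[3:] selects indices [3, 4, 5, 6] (3->18, 4->13, 5->10, 6->10), giving [18, 13, 10, 10].

[18, 13, 10, 10]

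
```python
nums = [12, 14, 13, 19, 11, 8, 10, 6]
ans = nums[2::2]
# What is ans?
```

nums has length 8. The slice nums[2::2] selects indices [2, 4, 6] (2->13, 4->11, 6->10), giving [13, 11, 10].

[13, 11, 10]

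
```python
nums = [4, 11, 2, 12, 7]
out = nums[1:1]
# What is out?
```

nums has length 5. The slice nums[1:1] resolves to an empty index range, so the result is [].

[]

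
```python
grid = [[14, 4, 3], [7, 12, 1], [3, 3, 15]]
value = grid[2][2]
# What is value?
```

grid[2] = [3, 3, 15]. Taking column 2 of that row yields 15.

15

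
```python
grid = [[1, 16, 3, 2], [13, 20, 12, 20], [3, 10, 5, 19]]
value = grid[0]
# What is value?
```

grid has 3 rows. Row 0 is [1, 16, 3, 2].

[1, 16, 3, 2]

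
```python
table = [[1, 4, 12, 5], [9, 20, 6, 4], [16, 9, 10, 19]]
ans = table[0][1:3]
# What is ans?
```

table[0] = [1, 4, 12, 5]. table[0] has length 4. The slice table[0][1:3] selects indices [1, 2] (1->4, 2->12), giving [4, 12].

[4, 12]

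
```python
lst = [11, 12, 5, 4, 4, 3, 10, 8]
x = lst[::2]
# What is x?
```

lst has length 8. The slice lst[::2] selects indices [0, 2, 4, 6] (0->11, 2->5, 4->4, 6->10), giving [11, 5, 4, 10].

[11, 5, 4, 10]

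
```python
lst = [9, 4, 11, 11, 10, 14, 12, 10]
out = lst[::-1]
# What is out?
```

lst has length 8. The slice lst[::-1] selects indices [7, 6, 5, 4, 3, 2, 1, 0] (7->10, 6->12, 5->14, 4->10, 3->11, 2->11, 1->4, 0->9), giving [10, 12, 14, 10, 11, 11, 4, 9].

[10, 12, 14, 10, 11, 11, 4, 9]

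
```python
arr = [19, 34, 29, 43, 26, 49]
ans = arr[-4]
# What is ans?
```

arr has length 6. Negative index -4 maps to positive index 6 + (-4) = 2. arr[2] = 29.

29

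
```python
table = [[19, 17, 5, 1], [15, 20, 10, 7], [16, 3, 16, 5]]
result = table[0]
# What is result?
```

table has 3 rows. Row 0 is [19, 17, 5, 1].

[19, 17, 5, 1]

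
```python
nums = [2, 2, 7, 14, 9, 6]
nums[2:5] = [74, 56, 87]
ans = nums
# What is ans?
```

nums starts as [2, 2, 7, 14, 9, 6] (length 6). The slice nums[2:5] covers indices [2, 3, 4] with values [7, 14, 9]. Replacing that slice with [74, 56, 87] (same length) produces [2, 2, 74, 56, 87, 6].

[2, 2, 74, 56, 87, 6]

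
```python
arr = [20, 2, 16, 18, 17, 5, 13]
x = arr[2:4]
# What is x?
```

arr has length 7. The slice arr[2:4] selects indices [2, 3] (2->16, 3->18), giving [16, 18].

[16, 18]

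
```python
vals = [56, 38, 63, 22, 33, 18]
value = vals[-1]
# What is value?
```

vals has length 6. Negative index -1 maps to positive index 6 + (-1) = 5. vals[5] = 18.

18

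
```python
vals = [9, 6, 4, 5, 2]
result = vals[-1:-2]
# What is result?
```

vals has length 5. The slice vals[-1:-2] resolves to an empty index range, so the result is [].

[]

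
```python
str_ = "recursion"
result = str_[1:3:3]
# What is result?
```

str_ has length 9. The slice str_[1:3:3] selects indices [1] (1->'e'), giving 'e'.

'e'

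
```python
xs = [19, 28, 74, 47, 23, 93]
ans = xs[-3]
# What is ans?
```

xs has length 6. Negative index -3 maps to positive index 6 + (-3) = 3. xs[3] = 47.

47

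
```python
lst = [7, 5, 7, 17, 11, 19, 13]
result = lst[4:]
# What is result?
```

lst has length 7. The slice lst[4:] selects indices [4, 5, 6] (4->11, 5->19, 6->13), giving [11, 19, 13].

[11, 19, 13]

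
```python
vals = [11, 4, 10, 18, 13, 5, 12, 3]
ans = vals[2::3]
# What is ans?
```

vals has length 8. The slice vals[2::3] selects indices [2, 5] (2->10, 5->5), giving [10, 5].

[10, 5]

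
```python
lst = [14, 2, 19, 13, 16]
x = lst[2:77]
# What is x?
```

lst has length 5. The slice lst[2:77] selects indices [2, 3, 4] (2->19, 3->13, 4->16), giving [19, 13, 16].

[19, 13, 16]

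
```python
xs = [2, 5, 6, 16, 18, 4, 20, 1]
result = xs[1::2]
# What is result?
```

xs has length 8. The slice xs[1::2] selects indices [1, 3, 5, 7] (1->5, 3->16, 5->4, 7->1), giving [5, 16, 4, 1].

[5, 16, 4, 1]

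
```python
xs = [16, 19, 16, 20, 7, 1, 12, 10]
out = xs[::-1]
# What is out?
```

xs has length 8. The slice xs[::-1] selects indices [7, 6, 5, 4, 3, 2, 1, 0] (7->10, 6->12, 5->1, 4->7, 3->20, 2->16, 1->19, 0->16), giving [10, 12, 1, 7, 20, 16, 19, 16].

[10, 12, 1, 7, 20, 16, 19, 16]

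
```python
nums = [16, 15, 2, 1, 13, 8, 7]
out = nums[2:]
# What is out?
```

nums has length 7. The slice nums[2:] selects indices [2, 3, 4, 5, 6] (2->2, 3->1, 4->13, 5->8, 6->7), giving [2, 1, 13, 8, 7].

[2, 1, 13, 8, 7]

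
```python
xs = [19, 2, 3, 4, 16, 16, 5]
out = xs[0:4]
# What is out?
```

xs has length 7. The slice xs[0:4] selects indices [0, 1, 2, 3] (0->19, 1->2, 2->3, 3->4), giving [19, 2, 3, 4].

[19, 2, 3, 4]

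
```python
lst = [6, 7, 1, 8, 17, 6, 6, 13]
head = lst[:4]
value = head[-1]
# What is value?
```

lst has length 8. The slice lst[:4] selects indices [0, 1, 2, 3] (0->6, 1->7, 2->1, 3->8), giving [6, 7, 1, 8]. So head = [6, 7, 1, 8]. Then head[-1] = 8.

8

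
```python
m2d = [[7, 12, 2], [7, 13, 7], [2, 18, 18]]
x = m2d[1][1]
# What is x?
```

m2d[1] = [7, 13, 7]. Taking column 1 of that row yields 13.

13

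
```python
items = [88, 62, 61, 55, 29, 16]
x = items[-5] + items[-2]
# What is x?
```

items has length 6. Negative index -5 maps to positive index 6 + (-5) = 1. items[1] = 62.
items has length 6. Negative index -2 maps to positive index 6 + (-2) = 4. items[4] = 29.
Sum: 62 + 29 = 91.

91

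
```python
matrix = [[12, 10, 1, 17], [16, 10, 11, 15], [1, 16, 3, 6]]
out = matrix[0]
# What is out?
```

matrix has 3 rows. Row 0 is [12, 10, 1, 17].

[12, 10, 1, 17]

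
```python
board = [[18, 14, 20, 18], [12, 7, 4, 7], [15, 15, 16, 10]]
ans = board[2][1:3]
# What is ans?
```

board[2] = [15, 15, 16, 10]. board[2] has length 4. The slice board[2][1:3] selects indices [1, 2] (1->15, 2->16), giving [15, 16].

[15, 16]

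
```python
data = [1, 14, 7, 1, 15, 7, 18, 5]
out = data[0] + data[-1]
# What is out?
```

data has length 8. data[0] = 1.
data has length 8. Negative index -1 maps to positive index 8 + (-1) = 7. data[7] = 5.
Sum: 1 + 5 = 6.

6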